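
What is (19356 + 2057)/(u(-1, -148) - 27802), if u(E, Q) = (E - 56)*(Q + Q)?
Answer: -21413/10930 ≈ -1.9591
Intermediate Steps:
u(E, Q) = 2*Q*(-56 + E) (u(E, Q) = (-56 + E)*(2*Q) = 2*Q*(-56 + E))
(19356 + 2057)/(u(-1, -148) - 27802) = (19356 + 2057)/(2*(-148)*(-56 - 1) - 27802) = 21413/(2*(-148)*(-57) - 27802) = 21413/(16872 - 27802) = 21413/(-10930) = 21413*(-1/10930) = -21413/10930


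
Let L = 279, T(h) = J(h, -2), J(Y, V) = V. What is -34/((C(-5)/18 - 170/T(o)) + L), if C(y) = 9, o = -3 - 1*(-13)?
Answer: -68/729 ≈ -0.093278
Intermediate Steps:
o = 10 (o = -3 + 13 = 10)
T(h) = -2
-34/((C(-5)/18 - 170/T(o)) + L) = -34/((9/18 - 170/(-2)) + 279) = -34/((9*(1/18) - 170*(-½)) + 279) = -34/((½ + 85) + 279) = -34/(171/2 + 279) = -34/729/2 = -34*2/729 = -68/729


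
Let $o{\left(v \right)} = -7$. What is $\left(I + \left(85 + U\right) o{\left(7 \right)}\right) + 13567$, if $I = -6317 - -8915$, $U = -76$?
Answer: $16102$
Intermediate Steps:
$I = 2598$ ($I = -6317 + 8915 = 2598$)
$\left(I + \left(85 + U\right) o{\left(7 \right)}\right) + 13567 = \left(2598 + \left(85 - 76\right) \left(-7\right)\right) + 13567 = \left(2598 + 9 \left(-7\right)\right) + 13567 = \left(2598 - 63\right) + 13567 = 2535 + 13567 = 16102$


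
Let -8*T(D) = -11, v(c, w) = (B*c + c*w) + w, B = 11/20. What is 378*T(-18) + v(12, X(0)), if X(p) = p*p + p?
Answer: 10527/20 ≈ 526.35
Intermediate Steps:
B = 11/20 (B = 11*(1/20) = 11/20 ≈ 0.55000)
X(p) = p + p**2 (X(p) = p**2 + p = p + p**2)
v(c, w) = w + 11*c/20 + c*w (v(c, w) = (11*c/20 + c*w) + w = w + 11*c/20 + c*w)
T(D) = 11/8 (T(D) = -1/8*(-11) = 11/8)
378*T(-18) + v(12, X(0)) = 378*(11/8) + (0*(1 + 0) + (11/20)*12 + 12*(0*(1 + 0))) = 2079/4 + (0*1 + 33/5 + 12*(0*1)) = 2079/4 + (0 + 33/5 + 12*0) = 2079/4 + (0 + 33/5 + 0) = 2079/4 + 33/5 = 10527/20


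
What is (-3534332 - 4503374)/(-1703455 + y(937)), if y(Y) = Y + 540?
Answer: 4018853/850989 ≈ 4.7226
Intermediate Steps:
y(Y) = 540 + Y
(-3534332 - 4503374)/(-1703455 + y(937)) = (-3534332 - 4503374)/(-1703455 + (540 + 937)) = -8037706/(-1703455 + 1477) = -8037706/(-1701978) = -8037706*(-1/1701978) = 4018853/850989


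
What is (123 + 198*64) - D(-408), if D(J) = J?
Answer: 13203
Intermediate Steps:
(123 + 198*64) - D(-408) = (123 + 198*64) - 1*(-408) = (123 + 12672) + 408 = 12795 + 408 = 13203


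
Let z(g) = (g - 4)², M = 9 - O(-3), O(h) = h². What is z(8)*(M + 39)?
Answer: 624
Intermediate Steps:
M = 0 (M = 9 - 1*(-3)² = 9 - 1*9 = 9 - 9 = 0)
z(g) = (-4 + g)²
z(8)*(M + 39) = (-4 + 8)²*(0 + 39) = 4²*39 = 16*39 = 624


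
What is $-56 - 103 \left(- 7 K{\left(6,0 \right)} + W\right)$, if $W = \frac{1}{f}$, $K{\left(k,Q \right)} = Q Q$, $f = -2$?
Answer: $- \frac{9}{2} \approx -4.5$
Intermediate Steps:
$K{\left(k,Q \right)} = Q^{2}$
$W = - \frac{1}{2}$ ($W = \frac{1}{-2} = - \frac{1}{2} \approx -0.5$)
$-56 - 103 \left(- 7 K{\left(6,0 \right)} + W\right) = -56 - 103 \left(- 7 \cdot 0^{2} - \frac{1}{2}\right) = -56 - 103 \left(\left(-7\right) 0 - \frac{1}{2}\right) = -56 - 103 \left(0 - \frac{1}{2}\right) = -56 - - \frac{103}{2} = -56 + \frac{103}{2} = - \frac{9}{2}$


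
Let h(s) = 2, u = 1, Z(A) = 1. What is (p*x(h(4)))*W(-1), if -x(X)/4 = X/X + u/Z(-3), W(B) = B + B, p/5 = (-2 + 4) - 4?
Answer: -160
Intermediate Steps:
p = -10 (p = 5*((-2 + 4) - 4) = 5*(2 - 4) = 5*(-2) = -10)
W(B) = 2*B
x(X) = -8 (x(X) = -4*(X/X + 1/1) = -4*(1 + 1*1) = -4*(1 + 1) = -4*2 = -8)
(p*x(h(4)))*W(-1) = (-10*(-8))*(2*(-1)) = 80*(-2) = -160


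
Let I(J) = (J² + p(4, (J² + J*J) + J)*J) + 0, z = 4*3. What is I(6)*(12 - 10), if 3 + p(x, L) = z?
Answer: 180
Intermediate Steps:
z = 12
p(x, L) = 9 (p(x, L) = -3 + 12 = 9)
I(J) = J² + 9*J (I(J) = (J² + 9*J) + 0 = J² + 9*J)
I(6)*(12 - 10) = (6*(9 + 6))*(12 - 10) = (6*15)*2 = 90*2 = 180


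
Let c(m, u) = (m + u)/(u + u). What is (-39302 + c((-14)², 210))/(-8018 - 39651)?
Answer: 1179031/1430070 ≈ 0.82446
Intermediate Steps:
c(m, u) = (m + u)/(2*u) (c(m, u) = (m + u)/((2*u)) = (m + u)*(1/(2*u)) = (m + u)/(2*u))
(-39302 + c((-14)², 210))/(-8018 - 39651) = (-39302 + (½)*((-14)² + 210)/210)/(-8018 - 39651) = (-39302 + (½)*(1/210)*(196 + 210))/(-47669) = (-39302 + (½)*(1/210)*406)*(-1/47669) = (-39302 + 29/30)*(-1/47669) = -1179031/30*(-1/47669) = 1179031/1430070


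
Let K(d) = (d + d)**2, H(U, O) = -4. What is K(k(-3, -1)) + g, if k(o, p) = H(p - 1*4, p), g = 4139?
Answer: 4203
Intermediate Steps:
k(o, p) = -4
K(d) = 4*d**2 (K(d) = (2*d)**2 = 4*d**2)
K(k(-3, -1)) + g = 4*(-4)**2 + 4139 = 4*16 + 4139 = 64 + 4139 = 4203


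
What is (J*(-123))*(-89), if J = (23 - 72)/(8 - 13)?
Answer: 536403/5 ≈ 1.0728e+5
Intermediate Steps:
J = 49/5 (J = -49/(-5) = -49*(-⅕) = 49/5 ≈ 9.8000)
(J*(-123))*(-89) = ((49/5)*(-123))*(-89) = -6027/5*(-89) = 536403/5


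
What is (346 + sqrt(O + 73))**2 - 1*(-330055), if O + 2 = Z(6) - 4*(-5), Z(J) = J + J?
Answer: 449874 + 692*sqrt(103) ≈ 4.5690e+5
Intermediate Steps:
Z(J) = 2*J
O = 30 (O = -2 + (2*6 - 4*(-5)) = -2 + (12 + 20) = -2 + 32 = 30)
(346 + sqrt(O + 73))**2 - 1*(-330055) = (346 + sqrt(30 + 73))**2 - 1*(-330055) = (346 + sqrt(103))**2 + 330055 = 330055 + (346 + sqrt(103))**2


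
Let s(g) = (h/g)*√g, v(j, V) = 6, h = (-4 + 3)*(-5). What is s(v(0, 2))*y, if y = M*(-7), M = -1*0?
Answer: 0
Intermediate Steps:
h = 5 (h = -1*(-5) = 5)
M = 0
s(g) = 5/√g (s(g) = (5/g)*√g = 5/√g)
y = 0 (y = 0*(-7) = 0)
s(v(0, 2))*y = (5/√6)*0 = (5*(√6/6))*0 = (5*√6/6)*0 = 0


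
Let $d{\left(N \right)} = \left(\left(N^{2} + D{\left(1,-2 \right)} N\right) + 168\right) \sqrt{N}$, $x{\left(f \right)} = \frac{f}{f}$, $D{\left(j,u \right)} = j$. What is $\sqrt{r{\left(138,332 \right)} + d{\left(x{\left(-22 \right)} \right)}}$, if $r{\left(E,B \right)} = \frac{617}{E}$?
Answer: $\frac{\sqrt{3322626}}{138} \approx 13.209$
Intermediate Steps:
$x{\left(f \right)} = 1$
$d{\left(N \right)} = \sqrt{N} \left(168 + N + N^{2}\right)$ ($d{\left(N \right)} = \left(\left(N^{2} + 1 N\right) + 168\right) \sqrt{N} = \left(\left(N^{2} + N\right) + 168\right) \sqrt{N} = \left(\left(N + N^{2}\right) + 168\right) \sqrt{N} = \left(168 + N + N^{2}\right) \sqrt{N} = \sqrt{N} \left(168 + N + N^{2}\right)$)
$\sqrt{r{\left(138,332 \right)} + d{\left(x{\left(-22 \right)} \right)}} = \sqrt{\frac{617}{138} + \sqrt{1} \left(168 + 1 + 1^{2}\right)} = \sqrt{617 \cdot \frac{1}{138} + 1 \left(168 + 1 + 1\right)} = \sqrt{\frac{617}{138} + 1 \cdot 170} = \sqrt{\frac{617}{138} + 170} = \sqrt{\frac{24077}{138}} = \frac{\sqrt{3322626}}{138}$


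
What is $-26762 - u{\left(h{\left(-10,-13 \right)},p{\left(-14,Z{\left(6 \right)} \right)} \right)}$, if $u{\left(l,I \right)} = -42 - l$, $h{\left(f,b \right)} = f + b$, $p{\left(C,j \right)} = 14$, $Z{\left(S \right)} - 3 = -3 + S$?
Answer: $-26743$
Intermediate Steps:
$Z{\left(S \right)} = S$ ($Z{\left(S \right)} = 3 + \left(-3 + S\right) = S$)
$h{\left(f,b \right)} = b + f$
$-26762 - u{\left(h{\left(-10,-13 \right)},p{\left(-14,Z{\left(6 \right)} \right)} \right)} = -26762 - \left(-42 - \left(-13 - 10\right)\right) = -26762 - \left(-42 - -23\right) = -26762 - \left(-42 + 23\right) = -26762 - -19 = -26762 + 19 = -26743$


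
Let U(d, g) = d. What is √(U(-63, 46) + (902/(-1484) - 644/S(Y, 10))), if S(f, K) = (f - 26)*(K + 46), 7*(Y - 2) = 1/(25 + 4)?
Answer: I*√206162610147354/1807141 ≈ 7.9454*I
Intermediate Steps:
Y = 407/203 (Y = 2 + 1/(7*(25 + 4)) = 2 + (⅐)/29 = 2 + (⅐)*(1/29) = 2 + 1/203 = 407/203 ≈ 2.0049)
S(f, K) = (-26 + f)*(46 + K)
√(U(-63, 46) + (902/(-1484) - 644/S(Y, 10))) = √(-63 + (902/(-1484) - 644/(-1196 - 26*10 + 46*(407/203) + 10*(407/203)))) = √(-63 + (902*(-1/1484) - 644/(-1196 - 260 + 18722/203 + 4070/203))) = √(-63 + (-451/742 - 644/(-38968/29))) = √(-63 + (-451/742 - 644*(-29/38968))) = √(-63 + (-451/742 + 4669/9742)) = √(-63 - 232311/1807141) = √(-114082194/1807141) = I*√206162610147354/1807141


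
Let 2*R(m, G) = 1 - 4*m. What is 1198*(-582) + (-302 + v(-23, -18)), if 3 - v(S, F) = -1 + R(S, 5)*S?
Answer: -1392929/2 ≈ -6.9646e+5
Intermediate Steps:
R(m, G) = ½ - 2*m (R(m, G) = (1 - 4*m)/2 = ½ - 2*m)
v(S, F) = 4 - S*(½ - 2*S) (v(S, F) = 3 - (-1 + (½ - 2*S)*S) = 3 - (-1 + S*(½ - 2*S)) = 3 + (1 - S*(½ - 2*S)) = 4 - S*(½ - 2*S))
1198*(-582) + (-302 + v(-23, -18)) = 1198*(-582) + (-302 + (4 + (½)*(-23)*(-1 + 4*(-23)))) = -697236 + (-302 + (4 + (½)*(-23)*(-1 - 92))) = -697236 + (-302 + (4 + (½)*(-23)*(-93))) = -697236 + (-302 + (4 + 2139/2)) = -697236 + (-302 + 2147/2) = -697236 + 1543/2 = -1392929/2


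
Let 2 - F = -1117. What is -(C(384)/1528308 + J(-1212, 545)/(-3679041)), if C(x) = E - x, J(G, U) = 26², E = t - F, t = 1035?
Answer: 25508587/52062109191 ≈ 0.00048996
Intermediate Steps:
F = 1119 (F = 2 - 1*(-1117) = 2 + 1117 = 1119)
E = -84 (E = 1035 - 1*1119 = 1035 - 1119 = -84)
J(G, U) = 676
C(x) = -84 - x
-(C(384)/1528308 + J(-1212, 545)/(-3679041)) = -((-84 - 1*384)/1528308 + 676/(-3679041)) = -((-84 - 384)*(1/1528308) + 676*(-1/3679041)) = -(-468*1/1528308 - 676/3679041) = -(-13/42453 - 676/3679041) = -1*(-25508587/52062109191) = 25508587/52062109191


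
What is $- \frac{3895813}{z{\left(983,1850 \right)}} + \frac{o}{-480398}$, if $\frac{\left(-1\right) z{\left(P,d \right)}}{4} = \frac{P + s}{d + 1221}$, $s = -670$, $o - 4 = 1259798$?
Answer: $\frac{2873750069186825}{300729148} \approx 9.5559 \cdot 10^{6}$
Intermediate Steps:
$o = 1259802$ ($o = 4 + 1259798 = 1259802$)
$z{\left(P,d \right)} = - \frac{4 \left(-670 + P\right)}{1221 + d}$ ($z{\left(P,d \right)} = - 4 \frac{P - 670}{d + 1221} = - 4 \frac{-670 + P}{1221 + d} = - \frac{4 \left(-670 + P\right)}{1221 + d}$)
$- \frac{3895813}{z{\left(983,1850 \right)}} + \frac{o}{-480398} = - \frac{3895813}{4 \frac{1}{1221 + 1850} \left(670 - 983\right)} + \frac{1259802}{-480398} = - \frac{3895813}{4 \cdot \frac{1}{3071} \left(670 - 983\right)} + 1259802 \left(- \frac{1}{480398}\right) = - \frac{3895813}{4 \cdot \frac{1}{3071} \left(-313\right)} - \frac{629901}{240199} = - \frac{3895813}{- \frac{1252}{3071}} - \frac{629901}{240199} = \left(-3895813\right) \left(- \frac{3071}{1252}\right) - \frac{629901}{240199} = \frac{11964041723}{1252} - \frac{629901}{240199} = \frac{2873750069186825}{300729148}$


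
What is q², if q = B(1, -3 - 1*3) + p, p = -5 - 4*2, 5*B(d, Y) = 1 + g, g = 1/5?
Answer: 101761/625 ≈ 162.82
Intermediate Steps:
g = ⅕ ≈ 0.20000
B(d, Y) = 6/25 (B(d, Y) = (1 + ⅕)/5 = (⅕)*(6/5) = 6/25)
p = -13 (p = -5 - 8 = -13)
q = -319/25 (q = 6/25 - 13 = -319/25 ≈ -12.760)
q² = (-319/25)² = 101761/625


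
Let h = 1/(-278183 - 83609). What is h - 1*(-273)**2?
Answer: -26963995969/361792 ≈ -74529.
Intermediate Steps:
h = -1/361792 (h = 1/(-361792) = -1/361792 ≈ -2.7640e-6)
h - 1*(-273)**2 = -1/361792 - 1*(-273)**2 = -1/361792 - 1*74529 = -1/361792 - 74529 = -26963995969/361792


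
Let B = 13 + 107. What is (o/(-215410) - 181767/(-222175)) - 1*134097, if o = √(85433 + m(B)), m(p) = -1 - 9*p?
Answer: -29792819208/222175 - 4*√1318/107705 ≈ -1.3410e+5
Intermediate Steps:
B = 120
o = 8*√1318 (o = √(85433 + (-1 - 9*120)) = √(85433 + (-1 - 1080)) = √(85433 - 1081) = √84352 = 8*√1318 ≈ 290.43)
(o/(-215410) - 181767/(-222175)) - 1*134097 = ((8*√1318)/(-215410) - 181767/(-222175)) - 1*134097 = ((8*√1318)*(-1/215410) - 181767*(-1/222175)) - 134097 = (-4*√1318/107705 + 181767/222175) - 134097 = (181767/222175 - 4*√1318/107705) - 134097 = -29792819208/222175 - 4*√1318/107705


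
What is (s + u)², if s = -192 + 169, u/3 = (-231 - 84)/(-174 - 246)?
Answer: 6889/16 ≈ 430.56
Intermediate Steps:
u = 9/4 (u = 3*((-231 - 84)/(-174 - 246)) = 3*(-315/(-420)) = 3*(-315*(-1/420)) = 3*(¾) = 9/4 ≈ 2.2500)
s = -23
(s + u)² = (-23 + 9/4)² = (-83/4)² = 6889/16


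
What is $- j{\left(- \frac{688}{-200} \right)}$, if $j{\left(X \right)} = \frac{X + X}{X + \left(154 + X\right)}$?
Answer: $- \frac{86}{2011} \approx -0.042765$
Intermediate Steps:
$j{\left(X \right)} = \frac{2 X}{154 + 2 X}$
$- j{\left(- \frac{688}{-200} \right)} = - \frac{\left(-688\right) \frac{1}{-200}}{77 - \frac{688}{-200}} = - \frac{\left(-688\right) \left(- \frac{1}{200}\right)}{77 - - \frac{86}{25}} = - \frac{86}{25 \left(77 + \frac{86}{25}\right)} = - \frac{86}{25 \cdot \frac{2011}{25}} = - \frac{86 \cdot 25}{25 \cdot 2011} = \left(-1\right) \frac{86}{2011} = - \frac{86}{2011}$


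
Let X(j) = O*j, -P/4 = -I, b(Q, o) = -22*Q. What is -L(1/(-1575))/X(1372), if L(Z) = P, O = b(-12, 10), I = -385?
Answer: 5/1176 ≈ 0.0042517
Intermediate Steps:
P = -1540 (P = -(-4)*(-385) = -4*385 = -1540)
O = 264 (O = -22*(-12) = 264)
L(Z) = -1540
X(j) = 264*j
-L(1/(-1575))/X(1372) = -(-1540)/(264*1372) = -(-1540)/362208 = -1*(-5/1176) = 5/1176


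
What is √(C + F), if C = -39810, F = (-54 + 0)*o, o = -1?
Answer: 2*I*√9939 ≈ 199.39*I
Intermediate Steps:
F = 54 (F = (-54 + 0)*(-1) = -54*(-1) = 54)
√(C + F) = √(-39810 + 54) = √(-39756) = 2*I*√9939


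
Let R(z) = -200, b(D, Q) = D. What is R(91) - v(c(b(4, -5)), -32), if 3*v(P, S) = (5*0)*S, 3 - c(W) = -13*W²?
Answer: -200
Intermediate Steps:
c(W) = 3 + 13*W² (c(W) = 3 - (-13)*W² = 3 + 13*W²)
v(P, S) = 0 (v(P, S) = ((5*0)*S)/3 = (0*S)/3 = (⅓)*0 = 0)
R(91) - v(c(b(4, -5)), -32) = -200 - 1*0 = -200 + 0 = -200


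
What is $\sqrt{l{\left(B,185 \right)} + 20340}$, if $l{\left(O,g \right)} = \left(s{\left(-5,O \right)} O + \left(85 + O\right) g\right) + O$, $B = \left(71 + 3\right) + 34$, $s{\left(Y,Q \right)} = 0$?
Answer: $\sqrt{56153} \approx 236.97$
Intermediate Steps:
$B = 108$ ($B = 74 + 34 = 108$)
$l{\left(O,g \right)} = O + g \left(85 + O\right)$ ($l{\left(O,g \right)} = \left(0 O + \left(85 + O\right) g\right) + O = \left(0 + g \left(85 + O\right)\right) + O = g \left(85 + O\right) + O = O + g \left(85 + O\right)$)
$\sqrt{l{\left(B,185 \right)} + 20340} = \sqrt{\left(108 + 85 \cdot 185 + 108 \cdot 185\right) + 20340} = \sqrt{\left(108 + 15725 + 19980\right) + 20340} = \sqrt{35813 + 20340} = \sqrt{56153}$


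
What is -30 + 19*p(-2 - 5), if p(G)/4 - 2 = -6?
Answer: -334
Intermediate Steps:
p(G) = -16 (p(G) = 8 + 4*(-6) = 8 - 24 = -16)
-30 + 19*p(-2 - 5) = -30 + 19*(-16) = -30 - 304 = -334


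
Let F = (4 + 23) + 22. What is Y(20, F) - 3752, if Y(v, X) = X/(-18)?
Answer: -67585/18 ≈ -3754.7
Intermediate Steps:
F = 49 (F = 27 + 22 = 49)
Y(v, X) = -X/18 (Y(v, X) = X*(-1/18) = -X/18)
Y(20, F) - 3752 = -1/18*49 - 3752 = -49/18 - 3752 = -67585/18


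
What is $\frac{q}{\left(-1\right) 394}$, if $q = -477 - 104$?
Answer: $\frac{581}{394} \approx 1.4746$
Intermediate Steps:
$q = -581$ ($q = -477 - 104 = -581$)
$\frac{q}{\left(-1\right) 394} = - \frac{581}{\left(-1\right) 394} = - \frac{581}{-394} = \left(-581\right) \left(- \frac{1}{394}\right) = \frac{581}{394}$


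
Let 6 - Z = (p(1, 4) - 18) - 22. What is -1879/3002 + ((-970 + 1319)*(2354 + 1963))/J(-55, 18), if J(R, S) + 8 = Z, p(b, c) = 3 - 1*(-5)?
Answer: 376904658/7505 ≈ 50221.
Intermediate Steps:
p(b, c) = 8 (p(b, c) = 3 + 5 = 8)
Z = 38 (Z = 6 - ((8 - 18) - 22) = 6 - (-10 - 22) = 6 - 1*(-32) = 6 + 32 = 38)
J(R, S) = 30 (J(R, S) = -8 + 38 = 30)
-1879/3002 + ((-970 + 1319)*(2354 + 1963))/J(-55, 18) = -1879/3002 + ((-970 + 1319)*(2354 + 1963))/30 = -1879*1/3002 + (349*4317)*(1/30) = -1879/3002 + 1506633*(1/30) = -1879/3002 + 502211/10 = 376904658/7505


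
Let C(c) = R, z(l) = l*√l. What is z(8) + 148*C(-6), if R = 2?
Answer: 296 + 16*√2 ≈ 318.63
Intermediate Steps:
z(l) = l^(3/2)
C(c) = 2
z(8) + 148*C(-6) = 8^(3/2) + 148*2 = 16*√2 + 296 = 296 + 16*√2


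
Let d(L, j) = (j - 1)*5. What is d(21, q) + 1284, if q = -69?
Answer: 934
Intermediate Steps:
d(L, j) = -5 + 5*j (d(L, j) = (-1 + j)*5 = -5 + 5*j)
d(21, q) + 1284 = (-5 + 5*(-69)) + 1284 = (-5 - 345) + 1284 = -350 + 1284 = 934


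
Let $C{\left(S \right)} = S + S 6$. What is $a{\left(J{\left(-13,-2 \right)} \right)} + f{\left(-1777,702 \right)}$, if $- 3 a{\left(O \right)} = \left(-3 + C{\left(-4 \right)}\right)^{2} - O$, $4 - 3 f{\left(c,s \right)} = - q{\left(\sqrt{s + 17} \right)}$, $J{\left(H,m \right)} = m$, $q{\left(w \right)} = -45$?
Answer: $- \frac{1004}{3} \approx -334.67$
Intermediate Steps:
$C{\left(S \right)} = 7 S$ ($C{\left(S \right)} = S + 6 S = 7 S$)
$f{\left(c,s \right)} = - \frac{41}{3}$ ($f{\left(c,s \right)} = \frac{4}{3} - \frac{\left(-1\right) \left(-45\right)}{3} = \frac{4}{3} - 15 = - \frac{41}{3}$)
$a{\left(O \right)} = - \frac{961}{3} + \frac{O}{3}$ ($a{\left(O \right)} = - \frac{\left(-3 + 7 \left(-4\right)\right)^{2} - O}{3} = - \frac{\left(-3 - 28\right)^{2} - O}{3} = - \frac{\left(-31\right)^{2} - O}{3} = - \frac{961 - O}{3} = - \frac{961}{3} + \frac{O}{3}$)
$a{\left(J{\left(-13,-2 \right)} \right)} + f{\left(-1777,702 \right)} = \left(- \frac{961}{3} + \frac{1}{3} \left(-2\right)\right) - \frac{41}{3} = \left(- \frac{961}{3} - \frac{2}{3}\right) - \frac{41}{3} = -321 - \frac{41}{3} = - \frac{1004}{3}$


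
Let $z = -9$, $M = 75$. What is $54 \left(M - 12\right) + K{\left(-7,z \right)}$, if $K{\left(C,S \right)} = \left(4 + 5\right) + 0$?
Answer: $3411$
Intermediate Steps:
$K{\left(C,S \right)} = 9$ ($K{\left(C,S \right)} = 9 + 0 = 9$)
$54 \left(M - 12\right) + K{\left(-7,z \right)} = 54 \left(75 - 12\right) + 9 = 54 \cdot 63 + 9 = 3402 + 9 = 3411$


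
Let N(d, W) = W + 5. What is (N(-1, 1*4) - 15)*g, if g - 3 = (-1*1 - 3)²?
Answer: -114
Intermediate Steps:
N(d, W) = 5 + W
g = 19 (g = 3 + (-1*1 - 3)² = 3 + (-1 - 3)² = 3 + (-4)² = 3 + 16 = 19)
(N(-1, 1*4) - 15)*g = ((5 + 1*4) - 15)*19 = ((5 + 4) - 15)*19 = (9 - 15)*19 = -6*19 = -114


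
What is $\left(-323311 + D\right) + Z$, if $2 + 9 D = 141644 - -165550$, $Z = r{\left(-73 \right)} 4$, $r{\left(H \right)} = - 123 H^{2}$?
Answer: $- \frac{26199419}{9} \approx -2.911 \cdot 10^{6}$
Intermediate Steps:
$Z = -2621868$ ($Z = - 123 \left(-73\right)^{2} \cdot 4 = \left(-123\right) 5329 \cdot 4 = \left(-655467\right) 4 = -2621868$)
$D = \frac{307192}{9}$ ($D = - \frac{2}{9} + \frac{141644 - -165550}{9} = - \frac{2}{9} + \frac{141644 + 165550}{9} = - \frac{2}{9} + \frac{1}{9} \cdot 307194 = - \frac{2}{9} + \frac{102398}{3} = \frac{307192}{9} \approx 34132.0$)
$\left(-323311 + D\right) + Z = \left(-323311 + \frac{307192}{9}\right) - 2621868 = - \frac{2602607}{9} - 2621868 = - \frac{26199419}{9}$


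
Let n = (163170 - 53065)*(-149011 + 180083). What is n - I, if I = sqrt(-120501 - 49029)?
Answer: 3421182560 - I*sqrt(169530) ≈ 3.4212e+9 - 411.74*I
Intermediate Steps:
n = 3421182560 (n = 110105*31072 = 3421182560)
I = I*sqrt(169530) (I = sqrt(-169530) = I*sqrt(169530) ≈ 411.74*I)
n - I = 3421182560 - I*sqrt(169530)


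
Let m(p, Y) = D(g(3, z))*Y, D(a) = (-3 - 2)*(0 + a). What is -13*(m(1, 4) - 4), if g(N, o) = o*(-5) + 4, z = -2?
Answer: 3692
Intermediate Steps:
g(N, o) = 4 - 5*o (g(N, o) = -5*o + 4 = 4 - 5*o)
D(a) = -5*a
m(p, Y) = -70*Y (m(p, Y) = (-5*(4 - 5*(-2)))*Y = (-5*(4 + 10))*Y = (-5*14)*Y = -70*Y)
-13*(m(1, 4) - 4) = -13*(-70*4 - 4) = -13*(-280 - 4) = -13*(-284) = 3692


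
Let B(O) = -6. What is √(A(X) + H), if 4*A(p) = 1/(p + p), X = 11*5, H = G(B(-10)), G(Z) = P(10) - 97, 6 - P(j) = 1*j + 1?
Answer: I*√4936690/220 ≈ 10.099*I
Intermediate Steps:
P(j) = 5 - j (P(j) = 6 - (1*j + 1) = 6 - (j + 1) = 6 - (1 + j) = 6 + (-1 - j) = 5 - j)
G(Z) = -102 (G(Z) = (5 - 1*10) - 97 = (5 - 10) - 97 = -5 - 97 = -102)
H = -102
X = 55
A(p) = 1/(8*p) (A(p) = 1/(4*(p + p)) = 1/(4*((2*p))) = (1/(2*p))/4 = 1/(8*p))
√(A(X) + H) = √((⅛)/55 - 102) = √((⅛)*(1/55) - 102) = √(1/440 - 102) = √(-44879/440) = I*√4936690/220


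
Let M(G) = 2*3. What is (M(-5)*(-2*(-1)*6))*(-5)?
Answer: -360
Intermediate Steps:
M(G) = 6
(M(-5)*(-2*(-1)*6))*(-5) = (6*(-2*(-1)*6))*(-5) = (6*(2*6))*(-5) = (6*12)*(-5) = 72*(-5) = -360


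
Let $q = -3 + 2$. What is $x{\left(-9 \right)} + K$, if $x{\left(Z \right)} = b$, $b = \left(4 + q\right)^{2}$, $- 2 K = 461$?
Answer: $- \frac{443}{2} \approx -221.5$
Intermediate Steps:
$K = - \frac{461}{2}$ ($K = \left(- \frac{1}{2}\right) 461 = - \frac{461}{2} \approx -230.5$)
$q = -1$
$b = 9$ ($b = \left(4 - 1\right)^{2} = 3^{2} = 9$)
$x{\left(Z \right)} = 9$
$x{\left(-9 \right)} + K = 9 - \frac{461}{2} = - \frac{443}{2}$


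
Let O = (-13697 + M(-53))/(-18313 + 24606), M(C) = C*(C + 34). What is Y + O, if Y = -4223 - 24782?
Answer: -182541155/6293 ≈ -29007.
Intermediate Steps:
M(C) = C*(34 + C)
Y = -29005
O = -12690/6293 (O = (-13697 - 53*(34 - 53))/(-18313 + 24606) = (-13697 - 53*(-19))/6293 = (-13697 + 1007)*(1/6293) = -12690*1/6293 = -12690/6293 ≈ -2.0165)
Y + O = -29005 - 12690/6293 = -182541155/6293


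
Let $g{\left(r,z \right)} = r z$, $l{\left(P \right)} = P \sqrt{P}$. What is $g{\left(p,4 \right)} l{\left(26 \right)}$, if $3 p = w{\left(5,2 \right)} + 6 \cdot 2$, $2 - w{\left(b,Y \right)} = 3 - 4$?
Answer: $520 \sqrt{26} \approx 2651.5$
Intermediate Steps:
$w{\left(b,Y \right)} = 3$ ($w{\left(b,Y \right)} = 2 - \left(3 - 4\right) = 2 - -1 = 2 + 1 = 3$)
$l{\left(P \right)} = P^{\frac{3}{2}}$
$p = 5$ ($p = \frac{3 + 6 \cdot 2}{3} = \frac{3 + 12}{3} = \frac{1}{3} \cdot 15 = 5$)
$g{\left(p,4 \right)} l{\left(26 \right)} = 5 \cdot 4 \cdot 26^{\frac{3}{2}} = 20 \cdot 26 \sqrt{26} = 520 \sqrt{26}$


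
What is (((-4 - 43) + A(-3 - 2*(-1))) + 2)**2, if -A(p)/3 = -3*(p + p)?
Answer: 3969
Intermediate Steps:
A(p) = 18*p (A(p) = -(-9)*(p + p) = -(-9)*2*p = -(-18)*p = 18*p)
(((-4 - 43) + A(-3 - 2*(-1))) + 2)**2 = (((-4 - 43) + 18*(-3 - 2*(-1))) + 2)**2 = ((-47 + 18*(-3 + 2)) + 2)**2 = ((-47 + 18*(-1)) + 2)**2 = ((-47 - 18) + 2)**2 = (-65 + 2)**2 = (-63)**2 = 3969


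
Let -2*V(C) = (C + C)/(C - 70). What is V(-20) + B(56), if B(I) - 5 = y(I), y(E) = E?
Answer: 547/9 ≈ 60.778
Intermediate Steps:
B(I) = 5 + I
V(C) = -C/(-70 + C) (V(C) = -(C + C)/(2*(C - 70)) = -2*C/(2*(-70 + C)) = -C/(-70 + C))
V(-20) + B(56) = -1*(-20)/(-70 - 20) + (5 + 56) = -1*(-20)/(-90) + 61 = -1*(-20)*(-1/90) + 61 = -2/9 + 61 = 547/9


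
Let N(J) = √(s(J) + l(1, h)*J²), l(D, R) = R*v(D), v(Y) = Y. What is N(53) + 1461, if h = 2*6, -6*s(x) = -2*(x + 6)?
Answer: 1461 + √303549/3 ≈ 1644.7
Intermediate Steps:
s(x) = 2 + x/3 (s(x) = -(-1)*(x + 6)/3 = -(-1)*(6 + x)/3 = -(-12 - 2*x)/6 = 2 + x/3)
h = 12
l(D, R) = D*R (l(D, R) = R*D = D*R)
N(J) = √(2 + 12*J² + J/3) (N(J) = √((2 + J/3) + (1*12)*J²) = √((2 + J/3) + 12*J²) = √(2 + 12*J² + J/3))
N(53) + 1461 = √(18 + 3*53 + 108*53²)/3 + 1461 = √(18 + 159 + 108*2809)/3 + 1461 = √(18 + 159 + 303372)/3 + 1461 = √303549/3 + 1461 = 1461 + √303549/3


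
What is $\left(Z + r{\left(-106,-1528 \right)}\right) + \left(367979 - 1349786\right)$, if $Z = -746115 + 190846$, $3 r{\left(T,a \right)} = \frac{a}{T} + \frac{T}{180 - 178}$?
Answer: $- \frac{244397129}{159} \approx -1.5371 \cdot 10^{6}$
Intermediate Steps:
$r{\left(T,a \right)} = \frac{T}{6} + \frac{a}{3 T}$ ($r{\left(T,a \right)} = \frac{\frac{a}{T} + \frac{T}{180 - 178}}{3} = \frac{\frac{a}{T} + \frac{T}{2}}{3} = \frac{\frac{T}{2} + \frac{a}{T}}{3} = \frac{T}{6} + \frac{a}{3 T}$)
$Z = -555269$
$\left(Z + r{\left(-106,-1528 \right)}\right) + \left(367979 - 1349786\right) = \left(-555269 + \left(\frac{1}{6} \left(-106\right) + \frac{1}{3} \left(-1528\right) \frac{1}{-106}\right)\right) + \left(367979 - 1349786\right) = \left(-555269 - \left(\frac{53}{3} + \frac{1528}{3} \left(- \frac{1}{106}\right)\right)\right) + \left(367979 - 1349786\right) = \left(-555269 + \left(- \frac{53}{3} + \frac{764}{159}\right)\right) - 981807 = \left(-555269 - \frac{2045}{159}\right) - 981807 = - \frac{88289816}{159} - 981807 = - \frac{244397129}{159}$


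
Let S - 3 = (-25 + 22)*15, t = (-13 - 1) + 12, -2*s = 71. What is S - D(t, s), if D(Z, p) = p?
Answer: -13/2 ≈ -6.5000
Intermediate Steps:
s = -71/2 (s = -½*71 = -71/2 ≈ -35.500)
t = -2 (t = -14 + 12 = -2)
S = -42 (S = 3 + (-25 + 22)*15 = 3 - 3*15 = 3 - 45 = -42)
S - D(t, s) = -42 - 1*(-71/2) = -42 + 71/2 = -13/2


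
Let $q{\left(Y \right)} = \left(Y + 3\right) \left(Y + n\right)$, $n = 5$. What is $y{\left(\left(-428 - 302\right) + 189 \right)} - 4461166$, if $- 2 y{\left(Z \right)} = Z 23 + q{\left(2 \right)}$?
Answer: $-4454962$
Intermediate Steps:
$q{\left(Y \right)} = \left(3 + Y\right) \left(5 + Y\right)$ ($q{\left(Y \right)} = \left(Y + 3\right) \left(Y + 5\right) = \left(3 + Y\right) \left(5 + Y\right)$)
$y{\left(Z \right)} = - \frac{35}{2} - \frac{23 Z}{2}$ ($y{\left(Z \right)} = - \frac{Z 23 + \left(15 + 2^{2} + 8 \cdot 2\right)}{2} = - \frac{23 Z + \left(15 + 4 + 16\right)}{2} = - \frac{23 Z + 35}{2} = - \frac{35 + 23 Z}{2} = - \frac{35}{2} - \frac{23 Z}{2}$)
$y{\left(\left(-428 - 302\right) + 189 \right)} - 4461166 = \left(- \frac{35}{2} - \frac{23 \left(\left(-428 - 302\right) + 189\right)}{2}\right) - 4461166 = \left(- \frac{35}{2} - \frac{23 \left(-730 + 189\right)}{2}\right) - 4461166 = \left(- \frac{35}{2} - - \frac{12443}{2}\right) - 4461166 = \left(- \frac{35}{2} + \frac{12443}{2}\right) - 4461166 = 6204 - 4461166 = -4454962$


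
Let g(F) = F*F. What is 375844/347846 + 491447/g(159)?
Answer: 90224792663/4396947363 ≈ 20.520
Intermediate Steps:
g(F) = F**2
375844/347846 + 491447/g(159) = 375844/347846 + 491447/(159**2) = 375844*(1/347846) + 491447/25281 = 187922/173923 + 491447*(1/25281) = 187922/173923 + 491447/25281 = 90224792663/4396947363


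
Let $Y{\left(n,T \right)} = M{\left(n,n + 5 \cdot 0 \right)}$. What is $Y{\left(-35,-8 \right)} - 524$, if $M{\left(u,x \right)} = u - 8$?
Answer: $-567$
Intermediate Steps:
$M{\left(u,x \right)} = -8 + u$
$Y{\left(n,T \right)} = -8 + n$
$Y{\left(-35,-8 \right)} - 524 = \left(-8 - 35\right) - 524 = -43 - 524 = -567$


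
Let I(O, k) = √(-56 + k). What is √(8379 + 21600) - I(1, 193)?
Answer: -√137 + 3*√3331 ≈ 161.44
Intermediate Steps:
√(8379 + 21600) - I(1, 193) = √(8379 + 21600) - √(-56 + 193) = √29979 - √137 = 3*√3331 - √137 = -√137 + 3*√3331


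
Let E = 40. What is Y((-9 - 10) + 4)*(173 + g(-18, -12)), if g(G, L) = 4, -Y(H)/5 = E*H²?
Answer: -7965000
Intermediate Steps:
Y(H) = -200*H²
Y((-9 - 10) + 4)*(173 + g(-18, -12)) = (-200*((-9 - 10) + 4)²)*(173 + 4) = -200*(-19 + 4)²*177 = -200*(-15)²*177 = -200*225*177 = -45000*177 = -7965000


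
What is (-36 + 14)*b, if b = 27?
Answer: -594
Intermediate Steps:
(-36 + 14)*b = (-36 + 14)*27 = -22*27 = -594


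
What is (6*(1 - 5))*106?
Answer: -2544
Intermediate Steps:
(6*(1 - 5))*106 = (6*(-4))*106 = -24*106 = -2544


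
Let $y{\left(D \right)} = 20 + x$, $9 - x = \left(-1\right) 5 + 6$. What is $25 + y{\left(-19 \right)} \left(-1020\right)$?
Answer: $-28535$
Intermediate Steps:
$x = 8$ ($x = 9 - \left(\left(-1\right) 5 + 6\right) = 9 - \left(-5 + 6\right) = 9 - 1 = 8$)
$y{\left(D \right)} = 28$ ($y{\left(D \right)} = 20 + 8 = 28$)
$25 + y{\left(-19 \right)} \left(-1020\right) = 25 + 28 \left(-1020\right) = 25 - 28560 = -28535$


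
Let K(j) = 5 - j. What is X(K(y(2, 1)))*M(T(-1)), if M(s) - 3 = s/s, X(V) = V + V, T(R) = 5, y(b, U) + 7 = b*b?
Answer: 64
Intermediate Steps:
y(b, U) = -7 + b**2 (y(b, U) = -7 + b*b = -7 + b**2)
X(V) = 2*V
M(s) = 4 (M(s) = 3 + s/s = 3 + 1 = 4)
X(K(y(2, 1)))*M(T(-1)) = (2*(5 - (-7 + 2**2)))*4 = (2*(5 - (-7 + 4)))*4 = (2*(5 - 1*(-3)))*4 = (2*(5 + 3))*4 = (2*8)*4 = 16*4 = 64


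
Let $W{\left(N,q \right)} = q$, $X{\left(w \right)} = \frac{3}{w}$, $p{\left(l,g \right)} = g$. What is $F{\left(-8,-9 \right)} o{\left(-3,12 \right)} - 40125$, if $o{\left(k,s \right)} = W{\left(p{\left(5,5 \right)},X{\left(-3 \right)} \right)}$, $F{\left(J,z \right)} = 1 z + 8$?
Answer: $-40124$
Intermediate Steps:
$F{\left(J,z \right)} = 8 + z$ ($F{\left(J,z \right)} = z + 8 = 8 + z$)
$o{\left(k,s \right)} = -1$ ($o{\left(k,s \right)} = \frac{3}{-3} = 3 \left(- \frac{1}{3}\right) = -1$)
$F{\left(-8,-9 \right)} o{\left(-3,12 \right)} - 40125 = \left(8 - 9\right) \left(-1\right) - 40125 = \left(-1\right) \left(-1\right) - 40125 = 1 - 40125 = -40124$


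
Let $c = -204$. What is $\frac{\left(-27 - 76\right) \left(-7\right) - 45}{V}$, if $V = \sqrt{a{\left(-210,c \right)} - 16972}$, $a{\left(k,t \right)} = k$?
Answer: $- \frac{338 i \sqrt{142}}{781} \approx - 5.1572 i$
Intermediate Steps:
$V = 11 i \sqrt{142}$ ($V = \sqrt{-210 - 16972} = \sqrt{-17182} = 11 i \sqrt{142} \approx 131.08 i$)
$\frac{\left(-27 - 76\right) \left(-7\right) - 45}{V} = \frac{\left(-27 - 76\right) \left(-7\right) - 45}{11 i \sqrt{142}} = \left(\left(-103\right) \left(-7\right) - 45\right) \left(- \frac{i \sqrt{142}}{1562}\right) = \left(721 - 45\right) \left(- \frac{i \sqrt{142}}{1562}\right) = 676 \left(- \frac{i \sqrt{142}}{1562}\right) = - \frac{338 i \sqrt{142}}{781}$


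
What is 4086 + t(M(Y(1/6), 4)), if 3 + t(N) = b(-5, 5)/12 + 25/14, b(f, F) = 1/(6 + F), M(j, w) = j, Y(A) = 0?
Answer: 3774349/924 ≈ 4084.8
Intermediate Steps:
t(N) = -1115/924 (t(N) = -3 + (1/((6 + 5)*12) + 25/14) = -3 + ((1/12)/11 + 25*(1/14)) = -3 + ((1/11)*(1/12) + 25/14) = -3 + (1/132 + 25/14) = -3 + 1657/924 = -1115/924)
4086 + t(M(Y(1/6), 4)) = 4086 - 1115/924 = 3774349/924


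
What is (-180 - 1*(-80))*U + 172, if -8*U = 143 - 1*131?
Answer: 322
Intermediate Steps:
U = -3/2 (U = -(143 - 1*131)/8 = -(143 - 131)/8 = -⅛*12 = -3/2 ≈ -1.5000)
(-180 - 1*(-80))*U + 172 = (-180 - 1*(-80))*(-3/2) + 172 = (-180 + 80)*(-3/2) + 172 = -100*(-3/2) + 172 = 150 + 172 = 322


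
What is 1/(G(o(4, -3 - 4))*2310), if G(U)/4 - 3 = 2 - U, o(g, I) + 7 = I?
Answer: 1/175560 ≈ 5.6961e-6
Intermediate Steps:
o(g, I) = -7 + I
G(U) = 20 - 4*U (G(U) = 12 + 4*(2 - U) = 12 + (8 - 4*U) = 20 - 4*U)
1/(G(o(4, -3 - 4))*2310) = 1/((20 - 4*(-7 + (-3 - 4)))*2310) = 1/((20 - 4*(-7 - 7))*2310) = 1/((20 - 4*(-14))*2310) = 1/((20 + 56)*2310) = 1/(76*2310) = 1/175560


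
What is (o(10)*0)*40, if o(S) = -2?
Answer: 0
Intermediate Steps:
(o(10)*0)*40 = -2*0*40 = 0*40 = 0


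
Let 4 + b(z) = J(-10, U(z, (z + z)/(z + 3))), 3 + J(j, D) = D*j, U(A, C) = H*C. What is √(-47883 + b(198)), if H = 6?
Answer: 5*I*√8620354/67 ≈ 219.11*I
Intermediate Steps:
U(A, C) = 6*C
J(j, D) = -3 + D*j
b(z) = -7 - 120*z/(3 + z) (b(z) = -4 + (-3 + (6*((z + z)/(z + 3)))*(-10)) = -4 + (-3 + (6*((2*z)/(3 + z)))*(-10)) = -4 + (-3 + (6*(2*z/(3 + z)))*(-10)) = -4 + (-3 + (12*z/(3 + z))*(-10)) = -4 + (-3 - 120*z/(3 + z)) = -7 - 120*z/(3 + z))
√(-47883 + b(198)) = √(-47883 + (-21 - 127*198)/(3 + 198)) = √(-47883 + (-21 - 25146)/201) = √(-47883 + (1/201)*(-25167)) = √(-47883 - 8389/67) = √(-3216550/67) = 5*I*√8620354/67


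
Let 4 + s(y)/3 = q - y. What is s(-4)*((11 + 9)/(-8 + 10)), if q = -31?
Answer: -930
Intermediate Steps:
s(y) = -105 - 3*y (s(y) = -12 + 3*(-31 - y) = -12 + (-93 - 3*y) = -105 - 3*y)
s(-4)*((11 + 9)/(-8 + 10)) = (-105 - 3*(-4))*((11 + 9)/(-8 + 10)) = (-105 + 12)*(20/2) = -1860/2 = -93*10 = -930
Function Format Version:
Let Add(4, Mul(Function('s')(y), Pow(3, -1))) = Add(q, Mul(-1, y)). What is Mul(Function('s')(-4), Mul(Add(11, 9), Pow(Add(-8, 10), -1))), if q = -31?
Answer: -930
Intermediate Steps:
Function('s')(y) = Add(-105, Mul(-3, y)) (Function('s')(y) = Add(-12, Mul(3, Add(-31, Mul(-1, y)))) = Add(-12, Add(-93, Mul(-3, y))) = Add(-105, Mul(-3, y)))
Mul(Function('s')(-4), Mul(Add(11, 9), Pow(Add(-8, 10), -1))) = Mul(Add(-105, Mul(-3, -4)), Mul(Add(11, 9), Pow(Add(-8, 10), -1))) = Mul(Add(-105, 12), Mul(20, Pow(2, -1))) = Mul(-93, Mul(20, Rational(1, 2))) = Mul(-93, 10) = -930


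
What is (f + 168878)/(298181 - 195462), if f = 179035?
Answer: 347913/102719 ≈ 3.3870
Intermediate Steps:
(f + 168878)/(298181 - 195462) = (179035 + 168878)/(298181 - 195462) = 347913/102719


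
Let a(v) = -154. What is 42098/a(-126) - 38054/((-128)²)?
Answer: -24842641/90112 ≈ -275.69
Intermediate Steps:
42098/a(-126) - 38054/((-128)²) = 42098/(-154) - 38054/((-128)²) = 42098*(-1/154) - 38054/16384 = -3007/11 - 38054*1/16384 = -3007/11 - 19027/8192 = -24842641/90112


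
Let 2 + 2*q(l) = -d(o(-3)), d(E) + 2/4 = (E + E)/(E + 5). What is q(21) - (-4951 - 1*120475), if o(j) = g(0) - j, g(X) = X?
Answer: 1003399/8 ≈ 1.2542e+5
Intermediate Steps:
o(j) = -j (o(j) = 0 - j = -j)
d(E) = -½ + 2*E/(5 + E) (d(E) = -½ + (E + E)/(E + 5) = -½ + (2*E)/(5 + E) = -½ + 2*E/(5 + E))
q(l) = -9/8 (q(l) = -1 + (-(-5 + 3*(-1*(-3)))/(2*(5 - 1*(-3))))/2 = -1 + (-(-5 + 3*3)/(2*(5 + 3)))/2 = -1 + (-(-5 + 9)/(2*8))/2 = -1 + (-4/(2*8))/2 = -1 + (-1*¼)/2 = -1 + (½)*(-¼) = -1 - ⅛ = -9/8)
q(21) - (-4951 - 1*120475) = -9/8 - (-4951 - 1*120475) = -9/8 - (-4951 - 120475) = -9/8 - 1*(-125426) = -9/8 + 125426 = 1003399/8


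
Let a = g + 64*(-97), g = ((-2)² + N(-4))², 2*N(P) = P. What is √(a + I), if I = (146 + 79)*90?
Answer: √14046 ≈ 118.52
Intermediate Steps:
N(P) = P/2
g = 4 (g = ((-2)² + (½)*(-4))² = (4 - 2)² = 2² = 4)
I = 20250 (I = 225*90 = 20250)
a = -6204 (a = 4 + 64*(-97) = 4 - 6208 = -6204)
√(a + I) = √(-6204 + 20250) = √14046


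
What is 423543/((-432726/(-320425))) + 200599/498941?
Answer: 3224440419711769/10281178246 ≈ 3.1363e+5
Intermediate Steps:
423543/((-432726/(-320425))) + 200599/498941 = 423543/((-432726*(-1/320425))) + 200599*(1/498941) = 423543/(61818/45775) + 200599/498941 = 423543*(45775/61818) + 200599/498941 = 6462560275/20606 + 200599/498941 = 3224440419711769/10281178246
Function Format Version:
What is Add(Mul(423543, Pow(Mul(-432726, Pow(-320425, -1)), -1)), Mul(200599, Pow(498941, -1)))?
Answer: Rational(3224440419711769, 10281178246) ≈ 3.1363e+5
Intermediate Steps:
Add(Mul(423543, Pow(Mul(-432726, Pow(-320425, -1)), -1)), Mul(200599, Pow(498941, -1))) = Add(Mul(423543, Pow(Mul(-432726, Rational(-1, 320425)), -1)), Mul(200599, Rational(1, 498941))) = Add(Mul(423543, Pow(Rational(61818, 45775), -1)), Rational(200599, 498941)) = Add(Mul(423543, Rational(45775, 61818)), Rational(200599, 498941)) = Add(Rational(6462560275, 20606), Rational(200599, 498941)) = Rational(3224440419711769, 10281178246)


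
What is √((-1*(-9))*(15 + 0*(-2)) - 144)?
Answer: 3*I ≈ 3.0*I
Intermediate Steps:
√((-1*(-9))*(15 + 0*(-2)) - 144) = √(9*(15 + 0) - 144) = √(9*15 - 144) = √(135 - 144) = √(-9) = 3*I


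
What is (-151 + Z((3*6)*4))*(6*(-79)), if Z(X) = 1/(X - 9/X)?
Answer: 41151258/575 ≈ 71567.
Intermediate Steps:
(-151 + Z((3*6)*4))*(6*(-79)) = (-151 + ((3*6)*4)/(-9 + ((3*6)*4)²))*(6*(-79)) = (-151 + (18*4)/(-9 + (18*4)²))*(-474) = (-151 + 72/(-9 + 72²))*(-474) = (-151 + 72/(-9 + 5184))*(-474) = (-151 + 72/5175)*(-474) = (-151 + 72*(1/5175))*(-474) = (-151 + 8/575)*(-474) = -86817/575*(-474) = 41151258/575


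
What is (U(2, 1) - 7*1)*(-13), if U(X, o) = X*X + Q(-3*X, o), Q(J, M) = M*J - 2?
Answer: 143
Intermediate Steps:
Q(J, M) = -2 + J*M (Q(J, M) = J*M - 2 = -2 + J*M)
U(X, o) = -2 + X² - 3*X*o (U(X, o) = X*X + (-2 + (-3*X)*o) = X² + (-2 - 3*X*o) = -2 + X² - 3*X*o)
(U(2, 1) - 7*1)*(-13) = ((-2 + 2² - 3*2*1) - 7*1)*(-13) = ((-2 + 4 - 6) - 7)*(-13) = (-4 - 7)*(-13) = -11*(-13) = 143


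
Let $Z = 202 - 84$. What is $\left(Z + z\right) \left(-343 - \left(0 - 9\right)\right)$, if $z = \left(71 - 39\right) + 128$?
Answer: $-92852$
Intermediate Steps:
$Z = 118$ ($Z = 202 - 84 = 118$)
$z = 160$ ($z = 32 + 128 = 160$)
$\left(Z + z\right) \left(-343 - \left(0 - 9\right)\right) = \left(118 + 160\right) \left(-343 - \left(0 - 9\right)\right) = 278 \left(-343 - -9\right) = 278 \left(-343 + 9\right) = 278 \left(-334\right) = -92852$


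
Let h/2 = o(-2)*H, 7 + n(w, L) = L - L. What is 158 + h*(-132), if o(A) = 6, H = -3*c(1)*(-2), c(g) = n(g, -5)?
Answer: 66686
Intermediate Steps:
n(w, L) = -7 (n(w, L) = -7 + (L - L) = -7 + 0 = -7)
c(g) = -7
H = -42 (H = -3*(-7)*(-2) = 21*(-2) = -42)
h = -504 (h = 2*(6*(-42)) = 2*(-252) = -504)
158 + h*(-132) = 158 - 504*(-132) = 158 + 66528 = 66686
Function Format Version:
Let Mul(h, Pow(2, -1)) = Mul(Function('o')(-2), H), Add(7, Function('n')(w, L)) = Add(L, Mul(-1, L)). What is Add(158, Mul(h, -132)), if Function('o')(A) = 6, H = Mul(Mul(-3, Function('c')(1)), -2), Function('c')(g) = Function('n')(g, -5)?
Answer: 66686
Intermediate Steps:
Function('n')(w, L) = -7 (Function('n')(w, L) = Add(-7, Add(L, Mul(-1, L))) = Add(-7, 0) = -7)
Function('c')(g) = -7
H = -42 (H = Mul(Mul(-3, -7), -2) = Mul(21, -2) = -42)
h = -504 (h = Mul(2, Mul(6, -42)) = Mul(2, -252) = -504)
Add(158, Mul(h, -132)) = Add(158, Mul(-504, -132)) = Add(158, 66528) = 66686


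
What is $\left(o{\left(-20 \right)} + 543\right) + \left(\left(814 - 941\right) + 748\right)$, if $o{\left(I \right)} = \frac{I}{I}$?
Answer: $1165$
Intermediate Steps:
$o{\left(I \right)} = 1$
$\left(o{\left(-20 \right)} + 543\right) + \left(\left(814 - 941\right) + 748\right) = \left(1 + 543\right) + \left(\left(814 - 941\right) + 748\right) = 544 + \left(-127 + 748\right) = 544 + 621 = 1165$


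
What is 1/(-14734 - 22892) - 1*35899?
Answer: -1350735775/37626 ≈ -35899.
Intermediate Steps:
1/(-14734 - 22892) - 1*35899 = 1/(-37626) - 35899 = -1/37626 - 35899 = -1350735775/37626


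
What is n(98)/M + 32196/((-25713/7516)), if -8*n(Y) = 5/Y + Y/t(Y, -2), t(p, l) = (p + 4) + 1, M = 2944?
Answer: -19176022493226205/2037617154048 ≈ -9411.0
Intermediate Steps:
t(p, l) = 5 + p (t(p, l) = (4 + p) + 1 = 5 + p)
n(Y) = -5/(8*Y) - Y/(8*(5 + Y)) (n(Y) = -(5/Y + Y/(5 + Y))/8 = -5/(8*Y) - Y/(8*(5 + Y)))
n(98)/M + 32196/((-25713/7516)) = ((⅛)*(-25 - 1*98² - 5*98)/(98*(5 + 98)))/2944 + 32196/((-25713/7516)) = ((⅛)*(1/98)*(-25 - 1*9604 - 490)/103)*(1/2944) + 32196/((-25713*1/7516)) = ((⅛)*(1/98)*(1/103)*(-25 - 9604 - 490))*(1/2944) + 32196/(-25713/7516) = ((⅛)*(1/98)*(1/103)*(-10119))*(1/2944) + 32196*(-7516/25713) = -10119/80752*1/2944 - 80661712/8571 = -10119/237733888 - 80661712/8571 = -19176022493226205/2037617154048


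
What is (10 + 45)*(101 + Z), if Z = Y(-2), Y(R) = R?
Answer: 5445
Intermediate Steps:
Z = -2
(10 + 45)*(101 + Z) = (10 + 45)*(101 - 2) = 55*99 = 5445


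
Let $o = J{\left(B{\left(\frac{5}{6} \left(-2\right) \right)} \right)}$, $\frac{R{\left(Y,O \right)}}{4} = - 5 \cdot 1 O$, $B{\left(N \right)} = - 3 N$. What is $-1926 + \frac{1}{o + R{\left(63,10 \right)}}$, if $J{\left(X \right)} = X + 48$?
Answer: $- \frac{283123}{147} \approx -1926.0$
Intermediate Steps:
$R{\left(Y,O \right)} = - 20 O$ ($R{\left(Y,O \right)} = 4 \left(- 5 \cdot 1 O\right) = 4 \left(- 5 O\right) = - 20 O$)
$J{\left(X \right)} = 48 + X$
$o = 53$ ($o = 48 - 3 \cdot \frac{5}{6} \left(-2\right) = 48 - -5 = 48 + 5 = 53$)
$-1926 + \frac{1}{o + R{\left(63,10 \right)}} = -1926 + \frac{1}{53 - 200} = -1926 + \frac{1}{-147} = -1926 - \frac{1}{147} = - \frac{283123}{147}$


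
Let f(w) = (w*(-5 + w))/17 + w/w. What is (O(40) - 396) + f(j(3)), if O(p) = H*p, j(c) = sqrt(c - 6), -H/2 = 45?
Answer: -67918/17 - 5*I*sqrt(3)/17 ≈ -3995.2 - 0.50943*I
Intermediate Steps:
H = -90 (H = -2*45 = -90)
j(c) = sqrt(-6 + c)
O(p) = -90*p
f(w) = 1 + w*(-5 + w)/17 (f(w) = (w*(-5 + w))*(1/17) + 1 = w*(-5 + w)/17 + 1 = 1 + w*(-5 + w)/17)
(O(40) - 396) + f(j(3)) = (-90*40 - 396) + (1 - 5*sqrt(-6 + 3)/17 + (sqrt(-6 + 3))**2/17) = (-3600 - 396) + (1 - 5*I*sqrt(3)/17 + (sqrt(-3))**2/17) = -3996 + (1 - 5*I*sqrt(3)/17 + (I*sqrt(3))**2/17) = -3996 + (1 - 5*I*sqrt(3)/17 + (1/17)*(-3)) = -3996 + (1 - 5*I*sqrt(3)/17 - 3/17) = -3996 + (14/17 - 5*I*sqrt(3)/17) = -67918/17 - 5*I*sqrt(3)/17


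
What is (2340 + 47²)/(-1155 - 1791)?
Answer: -4549/2946 ≈ -1.5441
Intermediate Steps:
(2340 + 47²)/(-1155 - 1791) = (2340 + 2209)/(-2946) = 4549*(-1/2946) = -4549/2946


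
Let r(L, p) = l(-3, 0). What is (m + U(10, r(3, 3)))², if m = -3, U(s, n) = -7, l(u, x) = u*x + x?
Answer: 100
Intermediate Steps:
l(u, x) = x + u*x
r(L, p) = 0 (r(L, p) = 0*(1 - 3) = 0*(-2) = 0)
(m + U(10, r(3, 3)))² = (-3 - 7)² = (-10)² = 100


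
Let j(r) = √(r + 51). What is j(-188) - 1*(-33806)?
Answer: 33806 + I*√137 ≈ 33806.0 + 11.705*I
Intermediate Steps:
j(r) = √(51 + r)
j(-188) - 1*(-33806) = √(51 - 188) - 1*(-33806) = √(-137) + 33806 = I*√137 + 33806 = 33806 + I*√137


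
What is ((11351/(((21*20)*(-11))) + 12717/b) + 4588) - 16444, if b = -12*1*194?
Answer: -10633393819/896280 ≈ -11864.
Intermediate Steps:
b = -2328 (b = -12*194 = -2328)
((11351/(((21*20)*(-11))) + 12717/b) + 4588) - 16444 = ((11351/(((21*20)*(-11))) + 12717/(-2328)) + 4588) - 16444 = ((11351/((420*(-11))) + 12717*(-1/2328)) + 4588) - 16444 = ((11351/(-4620) - 4239/776) + 4588) - 16444 = ((11351*(-1/4620) - 4239/776) + 4588) - 16444 = ((-11351/4620 - 4239/776) + 4588) - 16444 = (-7098139/896280 + 4588) - 16444 = 4105034501/896280 - 16444 = -10633393819/896280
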